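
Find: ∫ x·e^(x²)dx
Let u=x², du=2x dx
∫ (1/2)e^u du=e^u/2+C

Answer: e^(x²)/2+C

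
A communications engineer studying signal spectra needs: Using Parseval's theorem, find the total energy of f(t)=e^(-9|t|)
Parseval's theorem: E = integral |f(t)|^2 dt = (1/2pi) integral |F(omega)|^2 domega
E = integral_{-inf}^{inf} e^(-18|t|) dt = 2 * integral_0^inf e^(-18t) dt = 2/(2 * 9) = 1/9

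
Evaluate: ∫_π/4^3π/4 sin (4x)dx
Antiderivative: -cos(4x)/4
Evaluate at bounds: [-cos(4·3π/4)/4] - [-cos(4·π/4)/4]
= (-(-1)+(-1))/4 = 0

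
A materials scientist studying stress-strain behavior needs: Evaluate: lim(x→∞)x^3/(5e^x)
Apply L'Hôpital 3 times (∞/∞ each time):
Eventually get 3!/(5e^x) → 0

Answer: 0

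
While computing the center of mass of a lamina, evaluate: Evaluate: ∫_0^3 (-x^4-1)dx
Step 1: Find antiderivative F(x)=(-1/5)x^5 - x
Step 2: F(3) - F(0)=-258/5 - (0)=-258/5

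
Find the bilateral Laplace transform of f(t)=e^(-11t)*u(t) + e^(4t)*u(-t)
For e^(-11t)*u(t): L=1/(s + 11), Re(s) > -11
For e^(4t)*u(-t): L=-1/(s-4), Re(s) < 4
Combined: F(s)=1/(s + 11) - 1/(s-4), -11 < Re(s) < 4

Answer: 1/(s + 11) - 1/(s-4), ROC: -11 < Re(s) < 4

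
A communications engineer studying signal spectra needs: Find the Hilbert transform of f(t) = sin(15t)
The Hilbert transform shifts each frequency component by -pi/2.
H{sin(wt)}=-cos(wt)
With w=15: H{sin(15t)}=-cos(15t)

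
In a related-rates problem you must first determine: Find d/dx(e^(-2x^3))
Chain rule: d/dx[e^u]=e^u · u' where u=-2x^3
u'=-6x^2

Answer: -6x^2·e^(-2x^3)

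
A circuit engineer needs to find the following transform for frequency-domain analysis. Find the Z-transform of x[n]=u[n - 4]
Using the time-shift property: Z{u[n-4]}=z^(-4) * z/(z-1)
=z^(-3)/(z-1)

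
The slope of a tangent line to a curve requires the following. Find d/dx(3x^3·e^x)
Product rule: (fg)'=f'g + fg'
f=3x^3, f'=9x^2
g=e^x, g'=e^x

Answer: 9x^2·e^x + 3x^3·e^x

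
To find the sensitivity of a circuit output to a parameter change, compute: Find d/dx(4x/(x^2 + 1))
Quotient rule: (f/g)'=(f'g - fg')/g²
f=4x, f'=4
g=x^2 + 1, g'=2x

Answer: (4·(x^2 + 1) - 8x^2)/(x^2 + 1)²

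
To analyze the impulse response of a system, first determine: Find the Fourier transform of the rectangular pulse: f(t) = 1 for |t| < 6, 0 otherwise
F(omega) = integral from -6 to 6 of e^(-j * omega * t) dt
= 2 * sin(6 * omega)/omega = 12 * sinc(6 * omega/pi)

Answer: 2 * sin(6 * omega)/omega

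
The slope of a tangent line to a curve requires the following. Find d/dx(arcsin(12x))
d/dx[arcsin(u)] = u'/√(1-u²), u = 12x, u' = 12

Answer: 12/√(1-144x²)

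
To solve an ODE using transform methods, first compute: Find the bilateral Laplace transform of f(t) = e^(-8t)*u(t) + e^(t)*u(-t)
For e^(-8t)*u(t): L = 1/(s+8), Re(s) > -8
For e^(t)*u(-t): L = -1/(s-1), Re(s) < 1
Combined: F(s) = 1/(s+8)-1/(s-1), -8 < Re(s) < 1

Answer: 1/(s+8)-1/(s-1), ROC: -8 < Re(s) < 1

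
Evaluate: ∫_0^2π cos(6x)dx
Antiderivative: sin(6x)/6
Evaluate at bounds: [sin(6·2π)/6] - [sin(6·0)/6]
= ((0) - (0))/6 = 0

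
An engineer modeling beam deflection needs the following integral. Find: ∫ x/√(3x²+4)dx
Let u = 3x² + 4, du = 6x dx
∫ (1/6)·u^(-1/2) du = √u/3 + C

Answer: √(3x² + 4)/3 + C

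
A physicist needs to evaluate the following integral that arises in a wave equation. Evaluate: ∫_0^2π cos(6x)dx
Antiderivative: sin(6x)/6
Evaluate at bounds: [sin(6·2π)/6] - [sin(6·0)/6]
= ((0) - (0))/6 = 0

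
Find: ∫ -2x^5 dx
Using power rule: ∫ -2x^5 dx=-2/6 x^6+C=(-1/3)x^6+C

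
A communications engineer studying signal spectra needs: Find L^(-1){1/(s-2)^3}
L^(-1){1/(s-a)^n}=t^(n-1)·e^(at)/(n-1)!
Here a=2, n=3: t^2·e^(2t)/2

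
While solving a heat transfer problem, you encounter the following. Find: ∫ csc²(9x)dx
Since d/dx[-cot(9x)] = 9csc²(9x), integral = -cot(9x)/9+C

Answer: (-1/9)cot(9x)+C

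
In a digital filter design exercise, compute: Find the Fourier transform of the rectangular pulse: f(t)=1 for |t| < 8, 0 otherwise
F(omega)=integral from -8 to 8 of e^(-j * omega * t) dt
=2 * sin(8 * omega)/omega=16 * sinc(8 * omega/pi)

Answer: 2 * sin(8 * omega)/omega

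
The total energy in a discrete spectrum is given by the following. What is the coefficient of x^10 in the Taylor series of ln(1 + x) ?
ln(1 + x)=Σ (-1)^(n + 1) x^n/n
Coefficient of x^10=(-1)^11/10=-1/10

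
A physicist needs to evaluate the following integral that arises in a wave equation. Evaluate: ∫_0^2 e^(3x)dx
Antiderivative: (1/3)e^(3x)
Evaluate: (1/3)(e^6-1)

Answer: (e^6-1)/3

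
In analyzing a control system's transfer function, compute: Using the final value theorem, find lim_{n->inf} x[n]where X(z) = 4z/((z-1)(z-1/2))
Final value theorem: lim x[n]=lim_{z->1} (z-1)*X(z)
(z-1)*X(z)=4z/(z-1/2)
As z->1: 4/(1-1/2)=4/(1/2)=8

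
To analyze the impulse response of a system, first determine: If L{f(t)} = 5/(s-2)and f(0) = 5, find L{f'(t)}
L{f'(t)}=s·F(s) - f(0)=5s/(s-2)-5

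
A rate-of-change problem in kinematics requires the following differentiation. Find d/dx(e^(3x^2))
Chain rule: d/dx[e^u] = e^u · u' where u = 3x^2
u' = 6x

Answer: 6x·e^(3x^2)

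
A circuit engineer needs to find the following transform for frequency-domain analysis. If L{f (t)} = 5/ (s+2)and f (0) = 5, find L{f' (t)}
L{f'(t)}=s·F(s) - f(0)=5s/(s + 2) - 5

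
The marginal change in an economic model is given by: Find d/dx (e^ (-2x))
Chain rule: d/dx[e^u] = e^u · u' where u = -2x
u' = -2

Answer: -2·e^(-2x)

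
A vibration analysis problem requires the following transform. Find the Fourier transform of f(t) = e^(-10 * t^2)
The Fourier transform of a Gaussian e^(-a*t^2) is sqrt(pi/a)*e^(-omega^2/(4a)).
With a = 10: F(omega) = sqrt(pi/10)*e^(-omega^2/40)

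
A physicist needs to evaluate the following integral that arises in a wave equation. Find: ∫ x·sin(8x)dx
By parts: u = x, dv = sin(8x) dx
du = dx, v = -cos(8x)/8
= -x·cos(8x)/8 + sin(8x)/8² + C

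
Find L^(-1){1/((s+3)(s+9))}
Partial fractions: 1/((s + 3)(s + 9))=A/(s + 3) + B/(s + 9)
Cover-up: A=1/(s + 9)|_{s=-3}=1/6; B=1/(s + 3)|_{s=-9}=-1/6
L^(-1)=(1/6)e^(-3t) - (1/6)e^(-9t)

Answer: (1/6)(e^(-3t) - e^(-9t))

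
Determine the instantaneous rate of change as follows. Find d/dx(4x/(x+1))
Quotient rule: (f/g)'=(f'g - fg')/g²
f=4x, f'=4
g=x+1, g'=1

Answer: (4·(x+1)-4x)/(x+1)²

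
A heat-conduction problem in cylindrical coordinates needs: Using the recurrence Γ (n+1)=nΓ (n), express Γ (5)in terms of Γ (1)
Γ(5)=4Γ(4)=4·3Γ(3)=...=4!·Γ(1)=24·Γ(1)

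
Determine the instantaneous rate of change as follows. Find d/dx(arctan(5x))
d/dx[arctan(u)]=u'/(1 + u²), u=5x, u'=5

Answer: 5/(1 + 25x²)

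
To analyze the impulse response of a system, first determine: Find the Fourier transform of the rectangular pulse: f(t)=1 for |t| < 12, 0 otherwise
F(omega) = integral from -12 to 12 of e^(-j * omega * t) dt
= 2 * sin(12 * omega)/omega = 24 * sinc(12 * omega/pi)

Answer: 2 * sin(12 * omega)/omega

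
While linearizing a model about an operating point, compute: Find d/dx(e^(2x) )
Chain rule: d/dx[e^u] = e^u · u' where u = 2x
u' = 2

Answer: 2·e^(2x)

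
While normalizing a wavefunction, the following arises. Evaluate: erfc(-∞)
erfc(x)=1 - erf(x); erfc(-∞)=1 - erf(-∞)=1 - (-1)=2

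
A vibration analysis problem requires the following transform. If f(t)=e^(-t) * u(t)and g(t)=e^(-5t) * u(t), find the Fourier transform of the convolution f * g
By the convolution theorem: F{f * g}=F(omega) * G(omega)
F(omega)=1/(1+j * omega), G(omega)=1/(5+j * omega)
F{f * g}=1/((1+j * omega)(5+j * omega))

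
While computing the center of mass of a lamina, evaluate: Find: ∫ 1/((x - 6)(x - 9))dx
Partial fractions: 1/((x-6)(x-9)) = A/(x-6) + B/(x-9)
A = -1/3, B = 1/3
∫ [-1/3· 1/(x-6) + 1/3· 1/(x-9)] dx
= (1/3)[ln|x-9| - ln|x-6|] + C

Answer: (1/3)·ln|(x-9)/(x-6)| + C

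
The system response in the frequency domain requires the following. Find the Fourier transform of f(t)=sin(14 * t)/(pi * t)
sin(W*t)/(pi*t)=(W/pi)*sinc(W*t/pi) is the impulse response of the ideal low-pass filter with cutoff W (here W=14).
Its Fourier transform is a rectangular function:
F(omega)=1 for |omega| < 14, 0 otherwise

Answer: rect(omega/28) [i.e., 1 for |omega| < 14, 0 otherwise]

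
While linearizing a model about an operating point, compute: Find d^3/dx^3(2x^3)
Apply power rule 3 times:
d^1: 6x^2
d^2: 12x
d^3: 12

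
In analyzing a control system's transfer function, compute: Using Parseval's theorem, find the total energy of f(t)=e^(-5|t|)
Parseval's theorem: E = integral |f(t)|^2 dt = (1/2pi) integral |F(omega)|^2 domega
E = integral_{-inf}^{inf} e^(-10|t|) dt = 2*integral_0^inf e^(-10t) dt = 2/(2*5) = 1/5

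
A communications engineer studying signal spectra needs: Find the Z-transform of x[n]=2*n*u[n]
Z{n * u[n]} = z/(z-1)^2
By linearity: Z{2 * n * u[n]} = 2z/(z-1)^2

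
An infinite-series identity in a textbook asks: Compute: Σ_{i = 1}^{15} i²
Using formula: Σ i^2=n(n+1)(2n+1)/6=15·16·31/6=1240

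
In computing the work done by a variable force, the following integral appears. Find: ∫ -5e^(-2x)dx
Since d/dx[e^(-2x)] = -2e^(-2x), we get 5/2 e^(-2x) + C

Answer: (5/2)e^(-2x) + C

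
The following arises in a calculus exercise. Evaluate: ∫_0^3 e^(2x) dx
Antiderivative: (1/2)e^(2x)
Evaluate: (1/2)(e^6-1)

Answer: (e^6-1)/2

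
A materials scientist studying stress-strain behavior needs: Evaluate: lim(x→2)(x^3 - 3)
Polynomial is continuous, so substitute x=2:
1·2^3-3=5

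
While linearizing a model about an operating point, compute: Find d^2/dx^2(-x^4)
Apply power rule 2 times:
d^1: -4x^3
d^2: -12x^2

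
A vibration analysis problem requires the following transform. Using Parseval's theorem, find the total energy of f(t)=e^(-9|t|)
Parseval's theorem: E=integral |f(t)|^2 dt=(1/2pi) integral |F(omega)|^2 domega
E=integral_{-inf}^{inf} e^(-18|t|) dt=2*integral_0^inf e^(-18t) dt=2/(2*9)=1/9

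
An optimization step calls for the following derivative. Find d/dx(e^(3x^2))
Chain rule: d/dx[e^u]=e^u · u' where u=3x^2
u'=6x

Answer: 6x·e^(3x^2)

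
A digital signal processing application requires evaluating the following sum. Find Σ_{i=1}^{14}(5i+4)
= 5·Σ i + 4·14 = 5·105 + 56 = 581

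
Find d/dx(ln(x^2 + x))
Chain rule: d/dx[ln(u)] = u'/u where u = x^2+x
u' = 2x+1

Answer: (2x+1)/(x^2+x)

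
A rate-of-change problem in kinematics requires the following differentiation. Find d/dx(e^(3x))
Chain rule: d/dx[e^u]=e^u · u' where u=3x
u'=3

Answer: 3·e^(3x)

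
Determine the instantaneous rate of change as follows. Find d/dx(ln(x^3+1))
Chain rule: d/dx[ln(u)]=u'/u where u=x^3+1
u'=3x^2

Answer: (3x^2)/(x^3+1)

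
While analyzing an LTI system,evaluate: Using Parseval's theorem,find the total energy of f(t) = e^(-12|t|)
Parseval's theorem: E = integral |f(t)|^2 dt = (1/2pi) integral |F(omega)|^2 domega
E = integral_{-inf}^{inf} e^(-24|t|) dt = 2 * integral_0^inf e^(-24t) dt = 2/(2 * 12) = 1/12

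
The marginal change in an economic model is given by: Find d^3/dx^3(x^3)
Apply power rule 3 times:
d^1: 3x^2
d^2: 6x
d^3: 6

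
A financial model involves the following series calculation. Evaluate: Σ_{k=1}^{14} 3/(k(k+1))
Partial fractions: 3/(k(k+1))=3/k - 3/(k+1)
Telescoping sum: 3(1-1/15)=3·14/15

Answer: 14/5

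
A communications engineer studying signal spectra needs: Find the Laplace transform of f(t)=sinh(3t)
L{sinh(at)}=a/(s²-a²)
L{sinh(3t)}=3/(s²-9)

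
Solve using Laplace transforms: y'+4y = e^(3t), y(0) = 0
Take L: sY - 0 + 4Y=1/(s-3)
Y(s + 4)=1/(s-3) + 0
Y=1/((s-3)(s + 4)) + 0/(s + 4)
Partial fractions: 1/((s-3)(s + 4))=(1/7)/(s-3) - (1/7)/(s + 4)
So Y=(1/7)/(s-3) - (1/7)/(s + 4)
Inverse Laplace transform (L^(-1){1/(s-3)}=e^(3t), L^(-1){1/(s + 4)}=e^(-4t)):

Answer: y(t)=(1/7)·e^(3t) - (1/7)·e^(-4t)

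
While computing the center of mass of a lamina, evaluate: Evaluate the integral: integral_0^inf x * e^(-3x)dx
This is a Gamma integral. Substitute u = 3x (du = 3 dx):
integral_0^inf x * e^(-3x) dx = (1/3^2) integral_0^inf u^1 * e^(-u) du
= Gamma(2)/3^2 = 1!/3^2 = 1/9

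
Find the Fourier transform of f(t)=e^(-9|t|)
Using the standard pair: F{e^(-a|t|)}=2a/(a^2+omega^2)
With a=9: F(omega)=18/(81+omega^2)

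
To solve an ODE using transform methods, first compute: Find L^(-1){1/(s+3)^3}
L^(-1){1/(s-a)^n} = t^(n-1)·e^(at)/(n-1)!
Here a = -3, n = 3: t^2·e^(-3t)/2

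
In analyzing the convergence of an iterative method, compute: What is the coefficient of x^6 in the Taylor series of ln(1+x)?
ln(1+x)=Σ (-1)^(n+1) x^n/n
Coefficient of x^6=(-1)^7/6=-1/6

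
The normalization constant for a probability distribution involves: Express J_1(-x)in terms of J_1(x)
For integer n: J_n(-x)=(-1)^n J_n(x)
With n=1: J_1(-x)=(-1)^1 J_1(x)=-J_1(x)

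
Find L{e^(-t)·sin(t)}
First shifting: L{e^(at)f(t)}=F(s-a)
L{sin(t)}=1/(s²+1)
Shift: 1/((s+1)²+1)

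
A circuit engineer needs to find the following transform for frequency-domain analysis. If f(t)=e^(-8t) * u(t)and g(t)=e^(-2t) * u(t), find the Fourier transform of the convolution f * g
By the convolution theorem: F{f * g}=F(omega) * G(omega)
F(omega)=1/(8+j * omega), G(omega)=1/(2+j * omega)
F{f * g}=1/((8+j * omega)(2+j * omega))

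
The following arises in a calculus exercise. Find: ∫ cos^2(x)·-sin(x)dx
Let u = cos(x), du = -sin(x) dx
∫ u^2 du = u^3/3 + C

Answer: cos^3(x)/3 + C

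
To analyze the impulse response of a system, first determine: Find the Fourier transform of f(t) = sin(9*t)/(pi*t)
sin(W*t)/(pi*t)=(W/pi)*sinc(W*t/pi) is the impulse response of the ideal low-pass filter with cutoff W (here W=9).
Its Fourier transform is a rectangular function:
F(omega)=1 for |omega| < 9, 0 otherwise

Answer: rect(omega/18) [i.e., 1 for |omega| < 9, 0 otherwise]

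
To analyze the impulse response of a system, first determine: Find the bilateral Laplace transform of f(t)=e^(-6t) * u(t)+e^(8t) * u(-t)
For e^(-6t) * u(t): L=1/(s+6), Re(s) > -6
For e^(8t) * u(-t): L=-1/(s-8), Re(s) < 8
Combined: F(s)=1/(s+6)-1/(s-8), -6 < Re(s) < 8

Answer: 1/(s+6)-1/(s-8), ROC: -6 < Re(s) < 8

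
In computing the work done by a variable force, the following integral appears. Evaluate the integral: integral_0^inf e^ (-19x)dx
integral_0^inf e^(-19x) dx=[-1/19*e^(-19x)]_0^inf
=0 - (-1/19)=1/19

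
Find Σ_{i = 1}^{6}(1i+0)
=1·Σ i + 0·6=1·21 + 0=21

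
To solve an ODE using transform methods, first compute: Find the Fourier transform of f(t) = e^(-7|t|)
Using the standard pair: F{e^(-a|t|)}=2a/(a^2 + omega^2)
With a=7: F(omega)=14/(49 + omega^2)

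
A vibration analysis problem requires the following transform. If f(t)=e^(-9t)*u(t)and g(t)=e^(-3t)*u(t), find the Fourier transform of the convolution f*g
By the convolution theorem: F{f * g}=F(omega) * G(omega)
F(omega)=1/(9 + j * omega), G(omega)=1/(3 + j * omega)
F{f * g}=1/((9 + j * omega)(3 + j * omega))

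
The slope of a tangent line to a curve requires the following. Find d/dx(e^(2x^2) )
Chain rule: d/dx[e^u]=e^u · u' where u=2x^2
u'=4x

Answer: 4x·e^(2x^2)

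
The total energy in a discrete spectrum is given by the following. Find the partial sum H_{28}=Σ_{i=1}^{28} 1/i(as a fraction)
H_28 = 1 + 1/2 + 1/3 + ... + 1/28
= 315404588903/80313433200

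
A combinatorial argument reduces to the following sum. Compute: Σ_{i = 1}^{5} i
Using formula: Σ i^1=n(n+1)/2=5·6/2=15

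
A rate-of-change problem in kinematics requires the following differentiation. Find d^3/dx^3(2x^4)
Apply power rule 3 times:
d^1: 8x^3
d^2: 24x^2
d^3: 48x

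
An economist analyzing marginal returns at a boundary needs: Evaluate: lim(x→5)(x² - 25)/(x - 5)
Factor: (x² - 25)=(x-5)(x + 5)
Cancel (x-5): lim(x→5) (x + 5)=10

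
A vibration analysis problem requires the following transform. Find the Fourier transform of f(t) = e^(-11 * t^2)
The Fourier transform of a Gaussian e^(-a * t^2) is sqrt(pi/a) * e^(-omega^2/(4a)).
With a=11: F(omega)=sqrt(pi/11) * e^(-omega^2/44)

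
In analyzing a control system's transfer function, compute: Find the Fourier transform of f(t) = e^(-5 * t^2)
The Fourier transform of a Gaussian e^(-a*t^2) is sqrt(pi/a)*e^(-omega^2/(4a)).
With a=5: F(omega)=sqrt(pi/5)*e^(-omega^2/20)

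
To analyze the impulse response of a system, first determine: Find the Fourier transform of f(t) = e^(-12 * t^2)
The Fourier transform of a Gaussian e^(-a*t^2) is sqrt(pi/a)*e^(-omega^2/(4a)).
With a = 12: F(omega) = sqrt(pi/12)*e^(-omega^2/48)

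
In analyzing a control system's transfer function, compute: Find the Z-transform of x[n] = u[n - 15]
Using the time-shift property: Z{u[n-15]}=z^(-15)*z/(z-1)
=z^(-14)/(z-1)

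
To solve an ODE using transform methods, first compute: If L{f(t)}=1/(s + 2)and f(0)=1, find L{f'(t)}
L{f'(t)}=s·F(s) - f(0)=s/(s+2)-1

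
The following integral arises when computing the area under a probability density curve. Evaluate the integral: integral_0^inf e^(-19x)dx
integral_0^inf e^(-19x) dx=[-1/19 * e^(-19x)]_0^inf
=0 - (-1/19)=1/19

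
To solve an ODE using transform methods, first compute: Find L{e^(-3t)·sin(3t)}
First shifting: L{e^(at)f(t)}=F(s-a)
L{sin(3t)}=3/(s²+9)
Shift: 3/((s+3)²+9)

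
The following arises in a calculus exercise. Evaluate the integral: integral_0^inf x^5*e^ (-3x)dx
This is a Gamma integral. Substitute u=3x (du=3 dx):
integral_0^inf x^5*e^(-3x) dx=(1/3^6) integral_0^inf u^5*e^(-u) du
=Gamma(6)/3^6=5!/3^6=120/729

Answer: 40/243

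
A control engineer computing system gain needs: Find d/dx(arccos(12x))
d/dx[arccos(u)] = -u'/√(1-u²), u = 12x, u' = 12

Answer: -12/√(1-144x²)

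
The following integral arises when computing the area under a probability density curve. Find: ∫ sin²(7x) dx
Using identity sin²(u) = (1 - cos(2u))/2:
∫ (1 - cos(14x))/2 dx = x/2 - sin(14x)/28+C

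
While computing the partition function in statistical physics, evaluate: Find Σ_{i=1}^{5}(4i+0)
= 4·Σ i + 0·5 = 4·15 + 0 = 60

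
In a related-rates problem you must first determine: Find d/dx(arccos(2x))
d/dx[arccos(u)]=-u'/√(1-u²), u=2x, u'=2

Answer: -2/√(1-4x²)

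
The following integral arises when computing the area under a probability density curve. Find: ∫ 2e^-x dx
Since d/dx[e^-x] = - e^-x, we get -2e^-x+C

Answer: -2e^-x+C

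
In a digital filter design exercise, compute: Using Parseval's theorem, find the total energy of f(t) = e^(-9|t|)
Parseval's theorem: E=integral |f(t)|^2 dt=(1/2pi) integral |F(omega)|^2 domega
E=integral_{-inf}^{inf} e^(-18|t|) dt=2*integral_0^inf e^(-18t) dt=2/(2*9)=1/9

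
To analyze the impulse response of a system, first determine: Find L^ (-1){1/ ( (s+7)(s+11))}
Partial fractions: 1/((s + 7)(s + 11))=A/(s + 7) + B/(s + 11)
Cover-up: A=1/(s + 11)|_{s=-7}=1/4; B=1/(s + 7)|_{s=-11}=-1/4
L^(-1)=(1/4)e^(-7t) - (1/4)e^(-11t)

Answer: (1/4)(e^(-7t) - e^(-11t))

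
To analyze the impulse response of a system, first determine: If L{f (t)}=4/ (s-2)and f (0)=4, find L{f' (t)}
L{f'(t)} = s·F(s) - f(0) = 4s/(s-2) - 4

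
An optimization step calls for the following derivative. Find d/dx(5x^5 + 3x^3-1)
Power rule: d/dx(ax^n) = n·a·x^(n-1)
Term by term: 25·x^4 + 9·x^2

Answer: 25x^4 + 9x^2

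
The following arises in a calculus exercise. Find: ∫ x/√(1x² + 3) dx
Let u=x² + 3, du=2x dx
∫ (1/2)·u^(-1/2) du=√u + C

Answer: √(x² + 3) + C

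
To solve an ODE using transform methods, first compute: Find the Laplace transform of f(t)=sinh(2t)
L{sinh(at)}=a/(s²-a²)
L{sinh(2t)}=2/(s²-4)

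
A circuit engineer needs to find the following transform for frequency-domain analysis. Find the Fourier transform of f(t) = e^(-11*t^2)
The Fourier transform of a Gaussian e^(-a*t^2) is sqrt(pi/a)*e^(-omega^2/(4a)).
With a=11: F(omega)=sqrt(pi/11)*e^(-omega^2/44)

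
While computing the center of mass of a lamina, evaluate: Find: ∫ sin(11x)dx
Using substitution u = 11x: ∫ sin(u) du/11 = -cos(u)/11+C

Answer: (-1/11)cos(11x)+C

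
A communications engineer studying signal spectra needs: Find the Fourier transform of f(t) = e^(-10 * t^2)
The Fourier transform of a Gaussian e^(-a*t^2) is sqrt(pi/a)*e^(-omega^2/(4a)).
With a=10: F(omega)=sqrt(pi/10)*e^(-omega^2/40)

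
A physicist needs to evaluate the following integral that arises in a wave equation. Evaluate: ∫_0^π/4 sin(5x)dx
Antiderivative: -cos(5x)/5
Evaluate at bounds: [-cos(5·π/4)/5] - [-cos(5·0)/5]
= (-(-√2/2)+(1))/5 = 1/5+√2/10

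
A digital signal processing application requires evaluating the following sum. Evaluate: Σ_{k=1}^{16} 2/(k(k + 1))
Partial fractions: 2/(k(k + 1))=2/k - 2/(k + 1)
Telescoping sum: 2(1 - 1/17)=2·16/17

Answer: 32/17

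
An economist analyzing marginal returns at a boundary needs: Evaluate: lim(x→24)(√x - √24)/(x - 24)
Multiply by conjugate (√x + √24)/(√x + √24):
=(x - 24)/((x - 24)(√x + √24))=1/(√x + √24)
As x → 24: 1/(2√24)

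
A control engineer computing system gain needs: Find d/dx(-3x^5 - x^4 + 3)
Power rule: d/dx(ax^n) = n·a·x^(n-1)
Term by term: -15·x^4 - 4·x^3

Answer: -15x^4 - 4x^3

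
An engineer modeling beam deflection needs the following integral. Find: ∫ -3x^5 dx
Using power rule: ∫ -3x^5 dx=-3/6 x^6+C=(-1/2)x^6+C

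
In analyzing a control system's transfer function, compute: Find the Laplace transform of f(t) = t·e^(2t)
L{t·e^(at)}=1/(s-a)²
L{t·e^(2t)}=1/(s-2)²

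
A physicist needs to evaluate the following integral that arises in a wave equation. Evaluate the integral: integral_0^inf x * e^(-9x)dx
This is a Gamma integral. Substitute u=9x (du=9 dx):
integral_0^inf x*e^(-9x) dx=(1/9^2) integral_0^inf u^1*e^(-u) du
=Gamma(2)/9^2=1!/9^2=1/81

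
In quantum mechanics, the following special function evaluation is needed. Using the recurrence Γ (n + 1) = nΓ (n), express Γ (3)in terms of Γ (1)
Γ(3)=2Γ(2)=2·1Γ(1)=...=2!·Γ(1)=2·Γ(1)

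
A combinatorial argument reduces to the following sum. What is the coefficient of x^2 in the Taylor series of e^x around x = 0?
Taylor series of e^x=Σ x^n/n!
Coefficient of x^2=1/2!=1/2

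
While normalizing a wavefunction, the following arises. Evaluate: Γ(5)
Γ(n)=(n-1)! for positive integers
Γ(5)=4!=24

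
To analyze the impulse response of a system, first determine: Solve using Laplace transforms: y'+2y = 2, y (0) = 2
Take L of both sides: sY(s)-2+2Y(s)=2/s
Y(s)(s+2)=2/s+2
Y(s)=2/(s(s+2))+2/(s+2)
Partial fractions: 2/(s(s+2))=1/s - 1/(s+2)
So Y(s)=1/s+1/(s+2)
Inverse transform (L^(-1){1/s}=1, L^(-1){1/(s+2)}=e^(-2t)):

Answer: y(t)=1+e^(-2t)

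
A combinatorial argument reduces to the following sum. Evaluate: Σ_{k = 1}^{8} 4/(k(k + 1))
Partial fractions: 4/(k(k + 1)) = 4/k - 4/(k + 1)
Telescoping sum: 4(1 - 1/9) = 4·8/9

Answer: 32/9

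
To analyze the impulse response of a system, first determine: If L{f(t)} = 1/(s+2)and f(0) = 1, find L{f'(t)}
L{f'(t)}=s·F(s) - f(0)=s/(s + 2) - 1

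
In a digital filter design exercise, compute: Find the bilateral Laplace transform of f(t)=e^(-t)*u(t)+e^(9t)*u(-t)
For e^(-t)*u(t): L=1/(s+1), Re(s) > -1
For e^(9t)*u(-t): L=-1/(s-9), Re(s) < 9
Combined: F(s)=1/(s+1)-1/(s-9), -1 < Re(s) < 9

Answer: 1/(s+1)-1/(s-9), ROC: -1 < Re(s) < 9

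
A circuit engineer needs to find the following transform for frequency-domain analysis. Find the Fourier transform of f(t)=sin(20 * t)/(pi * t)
sin(W * t)/(pi * t) = (W/pi) * sinc(W * t/pi) is the impulse response of the ideal low-pass filter with cutoff W (here W = 20).
Its Fourier transform is a rectangular function:
F(omega) = 1 for |omega| < 20, 0 otherwise

Answer: rect(omega/40) [i.e., 1 for |omega| < 20, 0 otherwise]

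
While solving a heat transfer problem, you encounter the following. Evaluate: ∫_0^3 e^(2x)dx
Antiderivative: (1/2)e^(2x)
Evaluate: (1/2)(e^6-1)

Answer: (e^6-1)/2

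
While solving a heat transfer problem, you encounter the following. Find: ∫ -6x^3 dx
Using power rule: ∫ -6x^3 dx=-6/4 x^4 + C=(-3/2)x^4 + C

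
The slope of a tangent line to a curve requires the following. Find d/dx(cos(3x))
Chain rule: d/dx[cos(u)]=-sin(u)·u' where u=3x
u'=3

Answer: -3·sin(3x)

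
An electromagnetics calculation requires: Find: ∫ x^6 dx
Using power rule: ∫ x^6 dx=1/7 x^7 + C=(1/7)x^7 + C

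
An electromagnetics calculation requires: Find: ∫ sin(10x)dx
Using substitution u = 10x: ∫ sin(u) du/10 = -cos(u)/10 + C

Answer: (-1/10)cos(10x) + C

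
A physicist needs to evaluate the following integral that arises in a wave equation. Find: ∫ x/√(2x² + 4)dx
Let u=2x² + 4, du=4x dx
∫ (1/4)·u^(-1/2) du=√u/2 + C

Answer: √(2x² + 4)/2 + C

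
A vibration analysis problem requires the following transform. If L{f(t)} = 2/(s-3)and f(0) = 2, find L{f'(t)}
L{f'(t)}=s·F(s) - f(0)=2s/(s-3)-2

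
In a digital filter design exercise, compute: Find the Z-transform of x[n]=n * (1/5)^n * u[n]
Using the property Z{n * a^n * u[n]} = az/(z-a)^2
With a = 1/5: X(z) = (1/5)z/(z - 1/5)^2, |z| > 1/5

Answer: (1/5)z/(z - 1/5)^2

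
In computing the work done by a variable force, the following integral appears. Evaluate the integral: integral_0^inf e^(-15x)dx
integral_0^inf e^(-15x) dx = [-1/15 * e^(-15x)]_0^inf
= 0 - (-1/15) = 1/15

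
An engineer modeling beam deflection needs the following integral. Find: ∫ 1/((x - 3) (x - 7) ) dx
Partial fractions: 1/((x-3)(x-7))=A/(x-3) + B/(x-7)
A=-1/4, B=1/4
∫ [-1/4· 1/(x-3) + 1/4· 1/(x-7)] dx
=(1/4)[ln|x-7| - ln|x-3|] + C

Answer: (1/4)·ln|(x-7)/(x-3)| + C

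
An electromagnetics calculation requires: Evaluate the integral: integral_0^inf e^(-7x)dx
integral_0^inf e^(-7x) dx=[-1/7 * e^(-7x)]_0^inf
=0 - (-1/7)=1/7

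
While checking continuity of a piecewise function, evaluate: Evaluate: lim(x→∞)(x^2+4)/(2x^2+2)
Divide numerator and denominator by x^2:
lim (1+4/x^2)/(2+2/x^2)=1/2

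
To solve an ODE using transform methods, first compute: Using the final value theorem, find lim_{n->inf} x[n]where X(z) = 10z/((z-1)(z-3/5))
Final value theorem: lim x[n] = lim_{z->1} (z-1) * X(z)
(z-1) * X(z) = 10z/(z-3/5)
As z->1: 10/(1-3/5) = 10/(2/5) = 25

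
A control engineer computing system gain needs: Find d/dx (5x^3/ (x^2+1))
Quotient rule: (f/g)' = (f'g - fg')/g²
f = 5x^3, f' = 15x^2
g = x^2+1, g' = 2x

Answer: (15x^2·(x^2+1)-10x^4)/(x^2+1)²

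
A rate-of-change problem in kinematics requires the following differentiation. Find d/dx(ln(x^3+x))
Chain rule: d/dx[ln(u)] = u'/u where u = x^3 + x
u' = 3x^2 + 1

Answer: (3x^2 + 1)/(x^3 + x)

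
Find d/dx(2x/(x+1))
Quotient rule: (f/g)'=(f'g - fg')/g²
f=2x, f'=2
g=x+1, g'=1

Answer: (2·(x+1)-2x)/(x+1)²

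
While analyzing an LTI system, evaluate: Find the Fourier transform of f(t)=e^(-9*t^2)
The Fourier transform of a Gaussian e^(-a * t^2) is sqrt(pi/a) * e^(-omega^2/(4a)).
With a = 9: F(omega) = sqrt(pi)/3 * e^(-omega^2/36)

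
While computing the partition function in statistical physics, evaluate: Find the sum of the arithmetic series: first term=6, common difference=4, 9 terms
Last term: a_n = 6+(9-1)·4 = 38
Sum = n(a_1+a_n)/2 = 9(6+38)/2 = 198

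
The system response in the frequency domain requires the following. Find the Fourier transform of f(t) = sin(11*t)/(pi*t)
sin(W*t)/(pi*t) = (W/pi)*sinc(W*t/pi) is the impulse response of the ideal low-pass filter with cutoff W (here W = 11).
Its Fourier transform is a rectangular function:
F(omega) = 1 for |omega| < 11, 0 otherwise

Answer: rect(omega/22) [i.e., 1 for |omega| < 11, 0 otherwise]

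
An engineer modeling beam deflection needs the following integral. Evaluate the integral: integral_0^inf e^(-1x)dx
integral_0^inf e^(-1x) dx = [-1/1 * e^(-1x)]_0^inf
= 0 - (-1/1) = 1/1

Answer: 1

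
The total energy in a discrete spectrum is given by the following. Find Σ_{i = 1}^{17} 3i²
= 3·n(n+1)(2n+1)/6 = 3·17·18·35/6 = 5355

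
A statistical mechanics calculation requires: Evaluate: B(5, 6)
B(x,y) = Γ(x)Γ(y)/Γ(x+y) = (x-1)!(y-1)!/(x+y-1)!
B(5,6) = 4!·5!/10! = 1/1260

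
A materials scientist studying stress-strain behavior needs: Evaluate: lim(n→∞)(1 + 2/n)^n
This is the definition of e^2: lim(1+2/n)^n = e^2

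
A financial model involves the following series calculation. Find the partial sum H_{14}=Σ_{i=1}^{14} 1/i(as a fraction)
H_14 = 1+1/2+1/3+...+1/14
= 1171733/360360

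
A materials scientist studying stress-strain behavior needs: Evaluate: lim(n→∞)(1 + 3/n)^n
This is the definition of e^3: lim(1 + 3/n)^n = e^3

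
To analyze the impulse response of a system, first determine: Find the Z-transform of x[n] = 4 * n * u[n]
Z{n * u[n]}=z/(z-1)^2
By linearity: Z{4 * n * u[n]}=4z/(z-1)^2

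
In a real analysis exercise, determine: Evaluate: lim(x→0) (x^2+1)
Polynomial is continuous, so substitute x = 0:
1·0^2+1 = 1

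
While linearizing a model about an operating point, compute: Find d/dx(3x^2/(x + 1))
Quotient rule: (f/g)'=(f'g - fg')/g²
f=3x^2, f'=6x
g=x + 1, g'=1

Answer: (6x·(x + 1) - 3x^2)/(x + 1)²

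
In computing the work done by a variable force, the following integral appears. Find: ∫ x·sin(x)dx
By parts: u=x, dv=sin(x) dx
du=dx, v=-cos(x)
=-x·cos(x)+sin(x)+C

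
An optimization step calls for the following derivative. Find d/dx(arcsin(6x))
d/dx[arcsin(u)] = u'/√(1-u²), u = 6x, u' = 6

Answer: 6/√(1 - 36x²)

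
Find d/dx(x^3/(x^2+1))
Quotient rule: (f/g)' = (f'g - fg')/g²
f = x^3, f' = 3x^2
g = x^2+1, g' = 2x

Answer: (3x^2·(x^2+1)-2x^4)/(x^2+1)²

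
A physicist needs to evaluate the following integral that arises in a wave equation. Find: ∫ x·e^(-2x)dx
Integration by parts: u=x, dv=e^(-2x) dx
du=dx, v=e^(-2x)/(-2)
=x·e^(-2x)/(-2) - ∫ e^(-2x)/(-2) dx
=x·e^(-2x)/(-2) - e^(-2x)/4+C

Answer: e^(-2x)(x/(-2)-1/4)+C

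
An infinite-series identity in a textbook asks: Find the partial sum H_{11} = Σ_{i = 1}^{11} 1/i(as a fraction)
H_11 = 1+1/2+1/3+...+1/11
= 83711/27720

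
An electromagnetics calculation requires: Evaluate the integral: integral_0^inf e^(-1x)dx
integral_0^inf e^(-1x) dx=[-1/1 * e^(-1x)]_0^inf
=0 - (-1/1)=1/1

Answer: 1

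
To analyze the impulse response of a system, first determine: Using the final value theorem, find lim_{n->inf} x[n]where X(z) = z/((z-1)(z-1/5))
Final value theorem: lim x[n] = lim_{z->1} (z-1)*X(z)
(z-1)*X(z) = z/(z-1/5)
As z->1: 1/(1-1/5) = 1/(4/5) = 5/4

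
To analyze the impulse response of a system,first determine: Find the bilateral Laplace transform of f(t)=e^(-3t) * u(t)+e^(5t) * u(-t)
For e^(-3t) * u(t): L = 1/(s + 3), Re(s) > -3
For e^(5t) * u(-t): L = -1/(s-5), Re(s) < 5
Combined: F(s) = 1/(s + 3) - 1/(s-5), -3 < Re(s) < 5

Answer: 1/(s + 3) - 1/(s-5), ROC: -3 < Re(s) < 5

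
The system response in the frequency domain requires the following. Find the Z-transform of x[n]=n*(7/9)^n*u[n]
Using the property Z{n * a^n * u[n]}=az/(z-a)^2
With a=7/9: X(z)=(7/9)z/(z - 7/9)^2, |z| > 7/9

Answer: (7/9)z/(z - 7/9)^2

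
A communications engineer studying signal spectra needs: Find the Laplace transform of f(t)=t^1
L{t^n} = n!/s^(n+1)
L{t^1} = 1!/s^2 = 1/s^2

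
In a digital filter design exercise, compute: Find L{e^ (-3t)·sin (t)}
First shifting: L{e^(at)f(t)} = F(s-a)
L{sin(t)} = 1/(s²+1)
Shift: 1/((s+3)²+1)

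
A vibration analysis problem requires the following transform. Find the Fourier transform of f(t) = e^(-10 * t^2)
The Fourier transform of a Gaussian e^(-a * t^2) is sqrt(pi/a) * e^(-omega^2/(4a)).
With a = 10: F(omega) = sqrt(pi/10) * e^(-omega^2/40)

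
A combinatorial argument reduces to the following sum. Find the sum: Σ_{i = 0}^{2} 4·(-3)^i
Geometric series: S=a(1 - r^n)/(1 - r)
a=4, r=-3, n=3
S=4(1 + 27)/4=28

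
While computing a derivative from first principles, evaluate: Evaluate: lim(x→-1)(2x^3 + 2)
Polynomial is continuous, so substitute x = -1:
2·(-1)^3 + 2 = 0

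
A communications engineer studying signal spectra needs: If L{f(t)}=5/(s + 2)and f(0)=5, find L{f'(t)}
L{f'(t)} = s·F(s) - f(0) = 5s/(s + 2) - 5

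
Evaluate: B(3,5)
B(x,y) = Γ(x)Γ(y)/Γ(x+y) = (x-1)!(y-1)!/(x+y-1)!
B(3,5) = 2!·4!/7! = 1/105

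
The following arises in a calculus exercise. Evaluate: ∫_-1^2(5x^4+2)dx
Step 1: Find antiderivative F(x)=x^5 + 2x
Step 2: F(2) - F(-1)=36 - (-3)=39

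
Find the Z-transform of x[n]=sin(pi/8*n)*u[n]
Z{sin(w0 * n) * u[n]} = z * sin(w0)/(z^2 - 2z * cos(w0) + 1)
With w0 = pi/8: X(z) = z * sin(pi/8)/(z^2 - 2z * cos(pi/8) + 1)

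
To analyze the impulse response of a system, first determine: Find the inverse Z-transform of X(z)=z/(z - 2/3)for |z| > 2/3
Standard pair: z/(z-a) <-> a^n*u[n] for causal signals
With a=2/3: x[n]=(2/3)^n*u[n]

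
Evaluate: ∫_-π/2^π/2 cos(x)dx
Antiderivative: sin(x)
Evaluate at bounds: [sin(1·π/2)/1] - [sin(1·-π/2)/1]
= ((1) - (-1))/1 = 2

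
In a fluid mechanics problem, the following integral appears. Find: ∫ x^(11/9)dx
Power rule: ∫ x^(11/9) dx=x^(20/9)/(20/9) + C

Answer: (9/20)·x^(20/9) + C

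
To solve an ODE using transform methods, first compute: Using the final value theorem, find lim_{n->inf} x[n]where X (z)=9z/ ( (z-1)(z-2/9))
Final value theorem: lim x[n]=lim_{z->1} (z-1)*X(z)
(z-1)*X(z)=9z/(z-2/9)
As z->1: 9/(1-2/9)=9/(7/9)=81/7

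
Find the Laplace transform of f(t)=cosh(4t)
L{cosh(at)} = s/(s²-a²)
L{cosh(4t)} = s/(s²-16)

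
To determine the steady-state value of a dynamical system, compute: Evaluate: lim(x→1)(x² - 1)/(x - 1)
Factor: (x² - 1)=(x-1)(x+1)
Cancel (x-1): lim(x→1) (x+1)=2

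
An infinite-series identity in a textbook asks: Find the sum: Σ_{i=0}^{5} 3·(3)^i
Geometric series: S=a(1 - r^n)/(1 - r)
a=3, r=3, n=6
S=3(1 - 729)/-2=1092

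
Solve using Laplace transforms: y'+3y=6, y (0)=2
Take L of both sides: sY(s)-2+3Y(s) = 6/s
Y(s)(s+3) = 6/s+2
Y(s) = 6/(s(s+3))+2/(s+3)
Partial fractions: 6/(s(s+3)) = 2/s - 2/(s+3)
So Y(s) = 2/s
Inverse transform (L^(-1){1/s} = 1, L^(-1){1/(s+3)} = e^(-3t)):

Answer: y(t) = 2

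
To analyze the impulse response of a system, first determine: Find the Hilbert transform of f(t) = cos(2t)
The Hilbert transform shifts each frequency component by -pi/2.
H{cos(wt)} = sin(wt)
With w = 2: H{cos(2t)} = sin(2t)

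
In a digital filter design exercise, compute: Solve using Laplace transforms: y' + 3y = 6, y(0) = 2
Take L of both sides: sY(s)-2+3Y(s)=6/s
Y(s)(s+3)=6/s+2
Y(s)=6/(s(s+3))+2/(s+3)
Partial fractions: 6/(s(s+3))=2/s - 2/(s+3)
So Y(s)=2/s
Inverse transform (L^(-1){1/s}=1, L^(-1){1/(s+3)}=e^(-3t)):

Answer: y(t)=2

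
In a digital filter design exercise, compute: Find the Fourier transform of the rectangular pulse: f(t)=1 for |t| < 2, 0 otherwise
F(omega) = integral from -2 to 2 of e^(-j*omega*t) dt
= 2*sin(2*omega)/omega = 4*sinc(2*omega/pi)

Answer: 2*sin(2*omega)/omega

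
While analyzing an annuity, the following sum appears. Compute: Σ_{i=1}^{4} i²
Using formula: Σ i^2 = n(n + 1)(2n + 1)/6 = 4·5·9/6 = 30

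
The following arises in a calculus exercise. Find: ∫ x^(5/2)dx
Power rule: ∫ x^(5/2) dx=x^(7/2)/(7/2) + C

Answer: (2/7)·x^(7/2) + C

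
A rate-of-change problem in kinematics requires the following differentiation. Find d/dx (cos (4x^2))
Chain rule: d/dx[cos(u)]=-sin(u)·u' where u=4x^2
u'=8x

Answer: -8x·sin(4x^2)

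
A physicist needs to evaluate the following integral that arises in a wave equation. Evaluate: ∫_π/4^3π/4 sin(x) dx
Antiderivative: -cos(x)
Evaluate at bounds: [-cos(1·3π/4)/1] - [-cos(1·π/4)/1]
=(-(-√2/2)+(√2/2))/1=√2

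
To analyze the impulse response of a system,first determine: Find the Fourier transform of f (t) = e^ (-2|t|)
Using the standard pair: F{e^(-a|t|)} = 2a/(a^2 + omega^2)
With a = 2: F(omega) = 4/(4 + omega^2)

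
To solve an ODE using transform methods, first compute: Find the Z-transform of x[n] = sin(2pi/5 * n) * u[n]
Z{sin(w0 * n) * u[n]} = z * sin(w0)/(z^2 - 2z * cos(w0) + 1)
With w0 = 2pi/5: X(z) = z * sin(2pi/5)/(z^2 - 2z * cos(2pi/5) + 1)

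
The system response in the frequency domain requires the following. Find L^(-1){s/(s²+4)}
L^(-1){s/(s² + w²)} = cos(wt)
Here w = 2

Answer: cos(2t)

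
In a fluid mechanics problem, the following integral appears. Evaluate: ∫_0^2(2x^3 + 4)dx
Step 1: Find antiderivative F(x) = (1/2)x^4 + 4x
Step 2: F(2) - F(0) = 16 - (0) = 16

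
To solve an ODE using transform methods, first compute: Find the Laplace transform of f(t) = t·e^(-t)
L{t·e^(at)}=1/(s-a)²
L{t·e^(-t)}=1/(s + 1)²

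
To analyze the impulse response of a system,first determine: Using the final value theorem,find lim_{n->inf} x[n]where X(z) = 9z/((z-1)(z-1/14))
Final value theorem: lim x[n] = lim_{z->1} (z-1)*X(z)
(z-1)*X(z) = 9z/(z-1/14)
As z->1: 9/(1 - 1/14) = 9/(13/14) = 126/13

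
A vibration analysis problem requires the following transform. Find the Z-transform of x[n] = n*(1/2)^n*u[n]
Using the property Z{n*a^n*u[n]}=az/(z-a)^2
With a=1/2: X(z)=(1/2)z/(z - 1/2)^2, |z| > 1/2

Answer: (1/2)z/(z - 1/2)^2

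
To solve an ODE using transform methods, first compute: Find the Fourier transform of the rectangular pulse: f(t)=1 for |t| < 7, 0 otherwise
F(omega)=integral from -7 to 7 of e^(-j*omega*t) dt
=2*sin(7*omega)/omega=14*sinc(7*omega/pi)

Answer: 2*sin(7*omega)/omega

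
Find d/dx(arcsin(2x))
d/dx[arcsin(u)] = u'/√(1-u²), u = 2x, u' = 2

Answer: 2/√(1-4x²)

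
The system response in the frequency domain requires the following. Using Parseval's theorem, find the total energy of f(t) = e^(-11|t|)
Parseval's theorem: E = integral |f(t)|^2 dt = (1/2pi) integral |F(omega)|^2 domega
E = integral_{-inf}^{inf} e^(-22|t|) dt = 2 * integral_0^inf e^(-22t) dt = 2/(2 * 11) = 1/11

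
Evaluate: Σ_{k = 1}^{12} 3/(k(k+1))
Partial fractions: 3/(k(k + 1)) = 3/k - 3/(k + 1)
Telescoping sum: 3(1 - 1/13) = 3·12/13

Answer: 36/13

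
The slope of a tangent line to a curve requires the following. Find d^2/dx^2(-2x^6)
Apply power rule 2 times:
d^1: -12x^5
d^2: -60x^4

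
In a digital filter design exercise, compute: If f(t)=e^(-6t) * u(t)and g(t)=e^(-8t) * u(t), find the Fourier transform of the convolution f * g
By the convolution theorem: F{f*g}=F(omega)*G(omega)
F(omega)=1/(6 + j*omega), G(omega)=1/(8 + j*omega)
F{f*g}=1/((6 + j*omega)(8 + j*omega))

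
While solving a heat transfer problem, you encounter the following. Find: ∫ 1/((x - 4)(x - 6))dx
Partial fractions: 1/((x-4)(x-6))=A/(x-4) + B/(x-6)
A=-1/2, B=1/2
∫ [-1/2· 1/(x-4) + 1/2· 1/(x-6)] dx
=(1/2)[ln|x-6| - ln|x-4|] + C

Answer: (1/2)·ln|(x-6)/(x-4)| + C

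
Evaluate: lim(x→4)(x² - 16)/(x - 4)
Factor: (x² - 16)=(x-4)(x + 4)
Cancel (x-4): lim(x→4) (x + 4)=8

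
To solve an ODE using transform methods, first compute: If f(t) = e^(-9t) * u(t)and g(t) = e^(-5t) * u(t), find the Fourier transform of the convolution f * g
By the convolution theorem: F{f * g}=F(omega) * G(omega)
F(omega)=1/(9+j * omega), G(omega)=1/(5+j * omega)
F{f * g}=1/((9+j * omega)(5+j * omega))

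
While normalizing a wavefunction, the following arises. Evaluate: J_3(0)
J_n(0) = 0 for all n > 0 (Bessel function of first kind)
J_3(0) = 0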